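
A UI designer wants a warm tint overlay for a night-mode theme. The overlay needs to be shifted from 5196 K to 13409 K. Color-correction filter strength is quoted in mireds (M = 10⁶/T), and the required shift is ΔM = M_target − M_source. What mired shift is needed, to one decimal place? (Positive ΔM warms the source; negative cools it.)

M_source = 10⁶/5196 = 192.456; M_target = 10⁶/13409 = 74.577.
ΔM = 74.577 − 192.456 = -117.879 → -117.9 mireds, a cooling shift.

-117.9 mireds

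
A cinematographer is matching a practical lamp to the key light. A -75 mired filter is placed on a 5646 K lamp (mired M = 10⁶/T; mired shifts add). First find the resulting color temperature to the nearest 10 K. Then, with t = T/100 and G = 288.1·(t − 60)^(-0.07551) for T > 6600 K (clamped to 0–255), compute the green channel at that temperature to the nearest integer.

219

M_in = 10⁶/5646 = 177.12; M_out = 177.12 + (-75) = 102.12.
T_out = 10⁶/102.12 = 9792.7 K → 9790 K; t = 97.9.
G = 288.1·(97.9 − 60)^(-0.07551) = 288.1·37.9^(-0.07551) = 288.1·0.75997 = 218.948.
Rounded: 219.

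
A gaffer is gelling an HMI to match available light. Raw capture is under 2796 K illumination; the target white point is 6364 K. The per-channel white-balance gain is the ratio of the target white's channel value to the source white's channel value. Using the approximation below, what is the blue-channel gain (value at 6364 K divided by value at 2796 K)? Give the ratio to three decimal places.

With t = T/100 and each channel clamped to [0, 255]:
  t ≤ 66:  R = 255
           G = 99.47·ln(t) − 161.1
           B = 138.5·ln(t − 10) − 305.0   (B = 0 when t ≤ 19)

2.595

At 2796 K (t = 27.96):
  B = 138.5·ln(27.96 − 10) − 305.0 = 138.5·ln 17.96 − 305.0 = 138.5·2.8881 − 305.0 = 95.008.
At 6364 K (t = 63.64):
  B = 138.5·ln(63.64 − 10) − 305.0 = 138.5·ln 53.64 − 305.0 = 138.5·3.9823 − 305.0 = 246.548.
Gain = 246.548 / 95.008 = 2.5950 → 2.595.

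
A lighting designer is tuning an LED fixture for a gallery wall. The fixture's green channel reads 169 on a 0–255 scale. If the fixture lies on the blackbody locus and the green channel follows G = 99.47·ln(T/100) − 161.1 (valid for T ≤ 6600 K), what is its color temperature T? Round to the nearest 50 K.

2750 K

ln t = (169 + 161.1) / 99.47 = 3.3186.
t = e^3.3186 = 27.621.
T = 100·t = 2762 K → 2750 K to the nearest 50 K.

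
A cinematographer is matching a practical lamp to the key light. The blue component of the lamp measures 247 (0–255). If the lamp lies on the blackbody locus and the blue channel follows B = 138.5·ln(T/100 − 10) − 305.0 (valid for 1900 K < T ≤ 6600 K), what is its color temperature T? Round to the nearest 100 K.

ln(t − 10) = (247 + 305.0) / 138.5 = 3.9856.
t − 10 = e^3.9856 = 53.815, so t = 63.815.
T = 100·t = 6382 K → 6400 K to the nearest 100 K.

6400 K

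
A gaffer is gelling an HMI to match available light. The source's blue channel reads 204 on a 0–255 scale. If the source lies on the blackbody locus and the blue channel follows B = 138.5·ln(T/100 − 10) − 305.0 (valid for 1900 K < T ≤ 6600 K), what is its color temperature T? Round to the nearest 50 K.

ln(t − 10) = (204 + 305.0) / 138.5 = 3.6751.
t − 10 = e^3.6751 = 39.452, so t = 49.452.
T = 100·t = 4945 K → 4950 K to the nearest 50 K.

4950 K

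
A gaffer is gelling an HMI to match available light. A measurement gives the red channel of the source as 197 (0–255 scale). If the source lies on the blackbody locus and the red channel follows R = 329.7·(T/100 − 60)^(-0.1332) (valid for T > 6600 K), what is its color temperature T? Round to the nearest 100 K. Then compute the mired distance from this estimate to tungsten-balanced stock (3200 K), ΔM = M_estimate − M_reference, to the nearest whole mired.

-220 mireds

(t − 60)^(-0.1332) = 197/329.7 = 0.59751.
t − 60 = 0.59751^(1/-0.1332) = 0.59751^(-7.508) = 47.761, so t = 107.761.
T = 100·t = 10776 K → 10800 K to the nearest 100 K.
M_estimate = 10⁶/10800 = 92.59; M_reference = 10⁶/3200 = 312.50.
ΔM = 92.59 − 312.50 = -219.91 → -220 mireds.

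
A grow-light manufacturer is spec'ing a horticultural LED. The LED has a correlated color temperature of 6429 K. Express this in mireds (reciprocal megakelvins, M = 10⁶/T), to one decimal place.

M = 10⁶ / 6429 = 155.545 → 155.5 mireds.

155.5 mireds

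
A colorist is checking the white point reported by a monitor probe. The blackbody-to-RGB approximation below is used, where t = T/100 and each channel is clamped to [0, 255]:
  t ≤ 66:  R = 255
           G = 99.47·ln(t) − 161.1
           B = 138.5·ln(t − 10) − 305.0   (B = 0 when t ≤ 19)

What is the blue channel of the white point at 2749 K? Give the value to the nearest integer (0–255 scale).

t = 2749/100 = 27.49; the t ≤ 66 branch applies.
B = 138.5·ln(27.49 − 10) − 305.0 = 138.5·ln 17.49 − 305.0 = 138.5·2.8616 − 305.0 = 91.336.
Rounded: 91.

91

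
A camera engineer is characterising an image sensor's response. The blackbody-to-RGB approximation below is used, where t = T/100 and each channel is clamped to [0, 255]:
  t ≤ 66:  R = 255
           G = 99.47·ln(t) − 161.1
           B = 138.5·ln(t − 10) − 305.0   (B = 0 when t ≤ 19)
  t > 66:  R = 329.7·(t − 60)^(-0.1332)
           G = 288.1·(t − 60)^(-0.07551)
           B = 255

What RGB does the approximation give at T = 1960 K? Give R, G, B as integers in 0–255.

R=255, G=135, B=8

t = 1960/100 = 19.6; the t ≤ 66 branch applies.
R = 255 by definition for t ≤ 66.
G = 99.47·ln 19.6 − 161.1 = 99.47·2.9755 − 161.1 = 134.876.
B = 138.5·ln(19.6 − 10) − 305.0 = 138.5·ln 9.6 − 305.0 = 138.5·2.2618 − 305.0 = 8.254.
Rounded: (255, 135, 8).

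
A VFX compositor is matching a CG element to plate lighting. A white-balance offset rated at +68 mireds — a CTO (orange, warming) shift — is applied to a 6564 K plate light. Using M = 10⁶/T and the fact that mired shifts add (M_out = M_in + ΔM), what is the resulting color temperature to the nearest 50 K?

4550 K

M_in = 10⁶/6564 = 152.35 mireds.
M_out = 152.35 + (+68) = 220.35 mireds.
T_out = 10⁶/220.35 = 4538.3 K → 4550 K.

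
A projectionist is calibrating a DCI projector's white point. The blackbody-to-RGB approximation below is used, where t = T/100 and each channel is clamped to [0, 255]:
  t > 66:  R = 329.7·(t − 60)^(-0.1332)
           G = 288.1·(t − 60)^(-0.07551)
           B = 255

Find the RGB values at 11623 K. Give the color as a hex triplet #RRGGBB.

t = 11623/100 = 116.23; the t > 66 branch applies.
R = 329.7·(116.23 − 60)^(-0.1332) = 329.7·56.23^(-0.1332) = 329.7·0.58466 = 192.763.
G = 288.1·(116.23 − 60)^(-0.07551) = 288.1·56.23^(-0.07551) = 288.1·0.73767 = 212.522.
B = 255 by definition for t > 66.
Rounded: (193, 213, 255).
In hex: #C1D5FF.

#C1D5FF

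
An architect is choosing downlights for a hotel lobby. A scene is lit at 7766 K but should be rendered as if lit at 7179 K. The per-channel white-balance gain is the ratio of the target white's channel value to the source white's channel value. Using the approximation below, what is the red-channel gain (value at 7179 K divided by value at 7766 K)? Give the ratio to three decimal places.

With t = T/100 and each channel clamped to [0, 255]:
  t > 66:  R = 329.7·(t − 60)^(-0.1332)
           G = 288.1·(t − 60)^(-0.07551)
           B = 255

1.055

At 7766 K (t = 77.66):
  R = 329.7·(77.66 − 60)^(-0.1332) = 329.7·17.66^(-0.1332) = 329.7·0.68218 = 224.916.
At 7179 K (t = 71.79):
  R = 329.7·(71.79 − 60)^(-0.1332) = 329.7·11.79^(-0.1332) = 329.7·0.71990 = 237.352.
Gain = 237.352 / 224.916 = 1.0553 → 1.055.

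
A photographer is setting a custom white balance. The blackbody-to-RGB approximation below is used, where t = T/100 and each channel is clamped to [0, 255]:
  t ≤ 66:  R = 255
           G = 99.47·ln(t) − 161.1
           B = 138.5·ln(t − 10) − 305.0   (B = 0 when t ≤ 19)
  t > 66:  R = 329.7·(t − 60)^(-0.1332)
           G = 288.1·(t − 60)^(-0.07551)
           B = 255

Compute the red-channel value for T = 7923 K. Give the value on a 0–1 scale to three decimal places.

t = 7923/100 = 79.23; the t > 66 branch applies.
R = 329.7·(79.23 − 60)^(-0.1332) = 329.7·19.23^(-0.1332) = 329.7·0.67449 = 222.379.
On a 0–1 scale: 222.379/255 = 0.8721 → 0.872.

0.872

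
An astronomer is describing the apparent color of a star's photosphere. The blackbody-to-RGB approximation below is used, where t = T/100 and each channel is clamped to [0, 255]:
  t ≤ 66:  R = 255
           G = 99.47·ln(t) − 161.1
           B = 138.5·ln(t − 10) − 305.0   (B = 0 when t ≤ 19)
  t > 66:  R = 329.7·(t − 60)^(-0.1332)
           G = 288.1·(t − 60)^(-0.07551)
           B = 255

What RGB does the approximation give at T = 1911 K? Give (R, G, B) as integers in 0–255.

t = 1911/100 = 19.11; the t ≤ 66 branch applies.
R = 255 by definition for t ≤ 66.
G = 99.47·ln 19.11 − 161.1 = 99.47·2.9502 − 161.1 = 132.358.
B = 138.5·ln(19.11 − 10) − 305.0 = 138.5·ln 9.11 − 305.0 = 138.5·2.2094 − 305.0 = 0.998.
Rounded: (255, 132, 1).

(255, 132, 1)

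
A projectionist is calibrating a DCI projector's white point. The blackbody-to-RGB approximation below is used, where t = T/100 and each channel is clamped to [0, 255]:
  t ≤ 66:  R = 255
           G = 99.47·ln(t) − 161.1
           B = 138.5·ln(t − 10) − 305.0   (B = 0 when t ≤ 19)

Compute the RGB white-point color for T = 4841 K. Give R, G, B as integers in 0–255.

R=255, G=225, B=200

t = 4841/100 = 48.41; the t ≤ 66 branch applies.
R = 255 by definition for t ≤ 66.
G = 99.47·ln 48.41 − 161.1 = 99.47·3.8797 − 161.1 = 224.814.
B = 138.5·ln(48.41 − 10) − 305.0 = 138.5·ln 38.41 − 305.0 = 138.5·3.6483 − 305.0 = 200.292.
Rounded: (255, 225, 200).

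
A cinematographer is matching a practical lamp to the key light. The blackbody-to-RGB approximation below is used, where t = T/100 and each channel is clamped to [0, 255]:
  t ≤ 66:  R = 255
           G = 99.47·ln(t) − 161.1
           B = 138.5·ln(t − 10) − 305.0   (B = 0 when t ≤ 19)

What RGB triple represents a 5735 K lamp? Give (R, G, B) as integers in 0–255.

t = 5735/100 = 57.35; the t ≤ 66 branch applies.
R = 255 by definition for t ≤ 66.
G = 99.47·ln 57.35 − 161.1 = 99.47·4.0492 − 161.1 = 241.671.
B = 138.5·ln(57.35 − 10) − 305.0 = 138.5·ln 47.35 − 305.0 = 138.5·3.8576 − 305.0 = 229.273.
Rounded: (255, 242, 229).

(255, 242, 229)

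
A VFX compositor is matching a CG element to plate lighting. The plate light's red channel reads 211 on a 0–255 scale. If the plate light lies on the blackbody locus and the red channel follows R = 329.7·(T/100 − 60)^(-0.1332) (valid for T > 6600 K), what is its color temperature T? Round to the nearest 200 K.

(t − 60)^(-0.1332) = 211/329.7 = 0.63998.
t − 60 = 0.63998^(1/-0.1332) = 0.63998^(-7.508) = 28.525, so t = 88.525.
T = 100·t = 8853 K → 8800 K to the nearest 200 K.

8800 K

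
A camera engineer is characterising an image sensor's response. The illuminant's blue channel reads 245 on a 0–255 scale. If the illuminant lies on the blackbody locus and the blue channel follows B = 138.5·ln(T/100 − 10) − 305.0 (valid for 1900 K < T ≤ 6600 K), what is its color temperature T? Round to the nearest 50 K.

6300 K

ln(t − 10) = (245 + 305.0) / 138.5 = 3.9711.
t − 10 = e^3.9711 = 53.044, so t = 63.044.
T = 100·t = 6304 K → 6300 K to the nearest 50 K.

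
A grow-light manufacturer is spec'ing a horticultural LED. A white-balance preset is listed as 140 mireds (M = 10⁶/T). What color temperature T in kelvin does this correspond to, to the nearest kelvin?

T = 10⁶ / 140 = 7142.86 K → 7143 K.

7143 K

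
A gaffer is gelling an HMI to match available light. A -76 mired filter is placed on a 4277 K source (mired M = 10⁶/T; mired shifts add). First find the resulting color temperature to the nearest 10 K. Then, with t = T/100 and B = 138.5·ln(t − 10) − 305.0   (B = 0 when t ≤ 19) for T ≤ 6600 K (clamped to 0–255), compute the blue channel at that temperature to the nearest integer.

M_in = 10⁶/4277 = 233.81; M_out = 233.81 + (-76) = 157.81.
T_out = 10⁶/157.81 = 6336.8 K → 6340 K; t = 63.4.
B = 138.5·ln(63.4 − 10) − 305.0 = 138.5·ln 53.4 − 305.0 = 138.5·3.9778 − 305.0 = 245.927.
Rounded: 246.

246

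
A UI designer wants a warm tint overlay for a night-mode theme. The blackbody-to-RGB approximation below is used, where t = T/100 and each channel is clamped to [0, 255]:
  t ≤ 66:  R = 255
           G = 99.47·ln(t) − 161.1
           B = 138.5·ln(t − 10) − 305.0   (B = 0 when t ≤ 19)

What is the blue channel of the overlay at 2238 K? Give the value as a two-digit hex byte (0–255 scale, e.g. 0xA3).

0x2B

t = 2238/100 = 22.38; the t ≤ 66 branch applies.
B = 138.5·ln(22.38 − 10) − 305.0 = 138.5·ln 12.38 − 305.0 = 138.5·2.5161 − 305.0 = 43.477.
Rounded: 43; in hex, 0x2B.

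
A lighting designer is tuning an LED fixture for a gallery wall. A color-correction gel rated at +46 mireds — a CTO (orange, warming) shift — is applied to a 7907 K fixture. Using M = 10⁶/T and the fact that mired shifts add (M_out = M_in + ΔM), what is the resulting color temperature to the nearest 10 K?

M_in = 10⁶/7907 = 126.47 mireds.
M_out = 126.47 + (+46) = 172.47 mireds.
T_out = 10⁶/172.47 = 5798.1 K → 5800 K.

5800 K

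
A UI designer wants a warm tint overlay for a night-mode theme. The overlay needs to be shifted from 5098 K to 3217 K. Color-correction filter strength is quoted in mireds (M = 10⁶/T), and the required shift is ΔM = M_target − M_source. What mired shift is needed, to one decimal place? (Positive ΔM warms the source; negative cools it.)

M_source = 10⁶/5098 = 196.155; M_target = 10⁶/3217 = 310.849.
ΔM = 310.849 − 196.155 = 114.693 → +114.7 mireds, a warming shift.

+114.7 mireds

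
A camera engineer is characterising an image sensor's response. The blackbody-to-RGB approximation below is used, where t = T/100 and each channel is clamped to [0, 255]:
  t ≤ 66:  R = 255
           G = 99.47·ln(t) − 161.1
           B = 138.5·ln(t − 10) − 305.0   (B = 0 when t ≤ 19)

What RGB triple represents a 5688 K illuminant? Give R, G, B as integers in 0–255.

R=255, G=241, B=228

t = 5688/100 = 56.88; the t ≤ 66 branch applies.
R = 255 by definition for t ≤ 66.
G = 99.47·ln 56.88 − 161.1 = 99.47·4.0409 − 161.1 = 240.853.
B = 138.5·ln(56.88 − 10) − 305.0 = 138.5·ln 46.88 − 305.0 = 138.5·3.8476 − 305.0 = 227.891.
Rounded: (255, 241, 228).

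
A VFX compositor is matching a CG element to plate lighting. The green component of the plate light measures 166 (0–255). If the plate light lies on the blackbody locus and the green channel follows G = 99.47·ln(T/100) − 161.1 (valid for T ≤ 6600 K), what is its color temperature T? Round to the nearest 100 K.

ln t = (166 + 161.1) / 99.47 = 3.2884.
t = e^3.2884 = 26.801.
T = 100·t = 2680 K → 2700 K to the nearest 100 K.

2700 K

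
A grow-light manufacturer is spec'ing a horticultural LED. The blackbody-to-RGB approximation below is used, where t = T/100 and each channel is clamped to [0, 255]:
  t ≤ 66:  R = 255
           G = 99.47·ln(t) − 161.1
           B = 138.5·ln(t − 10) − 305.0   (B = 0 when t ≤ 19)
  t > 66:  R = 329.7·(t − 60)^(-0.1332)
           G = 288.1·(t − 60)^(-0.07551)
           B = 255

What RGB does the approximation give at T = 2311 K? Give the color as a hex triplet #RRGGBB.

#FF9733

t = 2311/100 = 23.11; the t ≤ 66 branch applies.
R = 255 by definition for t ≤ 66.
G = 99.47·ln 23.11 − 161.1 = 99.47·3.1403 − 161.1 = 151.262.
B = 138.5·ln(23.11 − 10) − 305.0 = 138.5·ln 13.11 − 305.0 = 138.5·2.5734 − 305.0 = 51.412.
Rounded: (255, 151, 51).
In hex: #FF9733.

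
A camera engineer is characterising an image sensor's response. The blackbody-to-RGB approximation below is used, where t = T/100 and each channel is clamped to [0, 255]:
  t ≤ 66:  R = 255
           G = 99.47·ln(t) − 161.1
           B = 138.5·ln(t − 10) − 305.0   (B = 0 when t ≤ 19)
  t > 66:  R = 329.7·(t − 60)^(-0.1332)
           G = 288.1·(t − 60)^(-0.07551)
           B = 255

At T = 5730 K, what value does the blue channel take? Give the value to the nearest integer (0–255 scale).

t = 5730/100 = 57.3; the t ≤ 66 branch applies.
B = 138.5·ln(57.3 − 10) − 305.0 = 138.5·ln 47.3 − 305.0 = 138.5·3.8565 − 305.0 = 229.127.
Rounded: 229.

229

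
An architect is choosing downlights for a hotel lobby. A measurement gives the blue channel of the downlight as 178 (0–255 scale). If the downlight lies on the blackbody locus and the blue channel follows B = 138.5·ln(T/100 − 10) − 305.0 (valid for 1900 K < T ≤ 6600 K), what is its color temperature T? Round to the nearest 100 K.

ln(t − 10) = (178 + 305.0) / 138.5 = 3.4874.
t − 10 = e^3.4874 = 32.700, so t = 42.700.
T = 100·t = 4270 K → 4300 K to the nearest 100 K.

4300 K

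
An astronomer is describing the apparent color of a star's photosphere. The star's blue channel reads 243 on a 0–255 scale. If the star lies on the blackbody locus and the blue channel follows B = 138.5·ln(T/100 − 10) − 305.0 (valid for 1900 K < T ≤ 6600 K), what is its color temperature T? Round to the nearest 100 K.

6200 K

ln(t − 10) = (243 + 305.0) / 138.5 = 3.9567.
t − 10 = e^3.9567 = 52.283, so t = 62.283.
T = 100·t = 6228 K → 6200 K to the nearest 100 K.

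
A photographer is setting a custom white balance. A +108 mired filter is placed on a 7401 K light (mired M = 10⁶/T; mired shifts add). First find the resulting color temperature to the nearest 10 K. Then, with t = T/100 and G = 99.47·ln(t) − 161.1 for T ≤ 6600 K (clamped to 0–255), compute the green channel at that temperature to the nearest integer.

209

M_in = 10⁶/7401 = 135.12; M_out = 135.12 + (+108) = 243.12.
T_out = 10⁶/243.12 = 4113.2 K → 4110 K; t = 41.1.
G = 99.47·ln 41.1 − 161.1 = 99.47·3.7160 − 161.1 = 208.531.
Rounded: 209.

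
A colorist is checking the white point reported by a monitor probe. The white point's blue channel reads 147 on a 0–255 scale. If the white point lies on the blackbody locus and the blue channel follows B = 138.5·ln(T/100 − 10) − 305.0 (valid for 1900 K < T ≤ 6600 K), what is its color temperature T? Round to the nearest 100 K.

3600 K

ln(t − 10) = (147 + 305.0) / 138.5 = 3.2635.
t − 10 = e^3.2635 = 26.142, so t = 36.142.
T = 100·t = 3614 K → 3600 K to the nearest 100 K.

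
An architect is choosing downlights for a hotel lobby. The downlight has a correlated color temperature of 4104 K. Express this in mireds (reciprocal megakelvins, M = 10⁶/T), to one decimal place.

243.7 mireds

M = 10⁶ / 4104 = 243.665 → 243.7 mireds.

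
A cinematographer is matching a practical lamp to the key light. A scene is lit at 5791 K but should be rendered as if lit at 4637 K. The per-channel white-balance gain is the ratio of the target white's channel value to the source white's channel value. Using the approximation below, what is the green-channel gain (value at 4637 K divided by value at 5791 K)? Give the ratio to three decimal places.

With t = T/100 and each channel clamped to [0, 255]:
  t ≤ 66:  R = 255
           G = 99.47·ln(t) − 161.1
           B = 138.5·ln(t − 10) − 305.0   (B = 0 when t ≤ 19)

At 5791 K (t = 57.91):
  G = 99.47·ln 57.91 − 161.1 = 99.47·4.0589 − 161.1 = 242.638.
At 4637 K (t = 46.37):
  G = 99.47·ln 46.37 − 161.1 = 99.47·3.8367 − 161.1 = 220.532.
Gain = 220.532 / 242.638 = 0.9089 → 0.909.

0.909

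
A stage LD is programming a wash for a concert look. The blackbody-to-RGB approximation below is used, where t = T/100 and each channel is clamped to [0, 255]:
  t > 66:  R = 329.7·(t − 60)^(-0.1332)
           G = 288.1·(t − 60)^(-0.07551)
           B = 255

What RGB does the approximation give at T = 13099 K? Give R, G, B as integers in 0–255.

t = 13099/100 = 130.99; the t > 66 branch applies.
R = 329.7·(130.99 − 60)^(-0.1332) = 329.7·70.99^(-0.1332) = 329.7·0.56679 = 186.870.
G = 288.1·(130.99 − 60)^(-0.07551) = 288.1·70.99^(-0.07551) = 288.1·0.72480 = 208.814.
B = 255 by definition for t > 66.
Rounded: (187, 209, 255).

R=187, G=209, B=255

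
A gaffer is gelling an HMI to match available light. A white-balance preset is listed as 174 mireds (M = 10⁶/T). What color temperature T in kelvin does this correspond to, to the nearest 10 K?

T = 10⁶ / 174 = 5747.13 K → 5750 K.

5750 K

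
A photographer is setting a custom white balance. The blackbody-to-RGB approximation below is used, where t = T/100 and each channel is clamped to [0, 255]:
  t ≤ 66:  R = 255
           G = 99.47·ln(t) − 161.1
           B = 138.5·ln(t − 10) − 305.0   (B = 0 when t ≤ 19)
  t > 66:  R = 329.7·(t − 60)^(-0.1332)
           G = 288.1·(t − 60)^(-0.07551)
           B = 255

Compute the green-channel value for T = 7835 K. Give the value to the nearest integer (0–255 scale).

231

t = 7835/100 = 78.35; the t > 66 branch applies.
G = 288.1·(78.35 − 60)^(-0.07551) = 288.1·18.35^(-0.07551) = 288.1·0.80275 = 231.274.
Rounded: 231.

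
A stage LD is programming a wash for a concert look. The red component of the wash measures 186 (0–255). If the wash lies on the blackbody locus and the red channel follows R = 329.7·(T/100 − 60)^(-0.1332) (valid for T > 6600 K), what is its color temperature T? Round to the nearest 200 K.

(t − 60)^(-0.1332) = 186/329.7 = 0.56415.
t − 60 = 0.56415^(1/-0.1332) = 0.56415^(-7.508) = 73.521, so t = 133.521.
T = 100·t = 13352 K → 13400 K to the nearest 200 K.

13400 K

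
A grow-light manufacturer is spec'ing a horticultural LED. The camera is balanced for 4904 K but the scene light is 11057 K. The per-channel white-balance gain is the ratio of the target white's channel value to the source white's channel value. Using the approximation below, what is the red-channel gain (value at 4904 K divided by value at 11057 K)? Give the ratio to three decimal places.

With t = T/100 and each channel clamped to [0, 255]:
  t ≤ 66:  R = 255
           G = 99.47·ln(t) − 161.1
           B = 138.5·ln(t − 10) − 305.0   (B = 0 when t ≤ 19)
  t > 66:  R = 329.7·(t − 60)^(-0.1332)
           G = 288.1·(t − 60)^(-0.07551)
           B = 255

At 11057 K (t = 110.57):
  R = 329.7·(110.57 − 60)^(-0.1332) = 329.7·50.57^(-0.1332) = 329.7·0.59298 = 195.506.
At 4904 K (t = 49.04):
  R = 255 by definition for t ≤ 66.
Gain = 255.000 / 195.506 = 1.3043 → 1.304.

1.304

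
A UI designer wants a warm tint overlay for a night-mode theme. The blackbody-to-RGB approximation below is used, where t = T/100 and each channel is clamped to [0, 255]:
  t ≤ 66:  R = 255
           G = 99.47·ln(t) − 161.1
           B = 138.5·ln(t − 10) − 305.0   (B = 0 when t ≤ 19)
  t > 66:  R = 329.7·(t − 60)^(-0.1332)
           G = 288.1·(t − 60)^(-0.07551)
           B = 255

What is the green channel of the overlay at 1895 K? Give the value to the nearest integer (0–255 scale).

t = 1895/100 = 18.95; the t ≤ 66 branch applies.
G = 99.47·ln 18.95 − 161.1 = 99.47·2.9418 − 161.1 = 131.521.
Rounded: 132.

132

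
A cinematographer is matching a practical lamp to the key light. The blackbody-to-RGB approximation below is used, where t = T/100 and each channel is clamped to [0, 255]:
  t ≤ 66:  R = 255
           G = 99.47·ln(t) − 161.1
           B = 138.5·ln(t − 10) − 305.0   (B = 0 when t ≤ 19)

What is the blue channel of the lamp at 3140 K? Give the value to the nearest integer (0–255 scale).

119

t = 3140/100 = 31.4; the t ≤ 66 branch applies.
B = 138.5·ln(31.4 − 10) − 305.0 = 138.5·ln 21.4 − 305.0 = 138.5·3.0634 − 305.0 = 119.280.
Rounded: 119.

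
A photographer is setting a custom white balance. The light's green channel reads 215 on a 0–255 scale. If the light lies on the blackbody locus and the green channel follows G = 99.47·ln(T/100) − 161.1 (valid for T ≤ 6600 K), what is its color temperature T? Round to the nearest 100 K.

ln t = (215 + 161.1) / 99.47 = 3.7810.
t = e^3.7810 = 43.862.
T = 100·t = 4386 K → 4400 K to the nearest 100 K.

4400 K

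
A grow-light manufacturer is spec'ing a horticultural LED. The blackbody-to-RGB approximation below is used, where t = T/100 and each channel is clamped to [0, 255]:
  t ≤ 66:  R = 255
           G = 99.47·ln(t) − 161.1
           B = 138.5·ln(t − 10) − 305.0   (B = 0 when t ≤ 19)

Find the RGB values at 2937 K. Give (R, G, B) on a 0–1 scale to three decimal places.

t = 2937/100 = 29.37; the t ≤ 66 branch applies.
R = 255 by definition for t ≤ 66.
G = 99.47·ln 29.37 − 161.1 = 99.47·3.3800 − 161.1 = 175.106.
B = 138.5·ln(29.37 − 10) − 305.0 = 138.5·ln 19.37 − 305.0 = 138.5·2.9637 − 305.0 = 105.476.
Dividing each by 255: (1.0000, 0.6867, 0.4136) → (1.000, 0.687, 0.414).

(1.000, 0.687, 0.414)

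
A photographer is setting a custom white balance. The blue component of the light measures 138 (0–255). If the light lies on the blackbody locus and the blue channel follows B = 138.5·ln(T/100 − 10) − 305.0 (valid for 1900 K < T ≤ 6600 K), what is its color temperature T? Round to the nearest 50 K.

3450 K

ln(t − 10) = (138 + 305.0) / 138.5 = 3.1986.
t − 10 = e^3.1986 = 24.497, so t = 34.497.
T = 100·t = 3450 K → 3450 K to the nearest 50 K.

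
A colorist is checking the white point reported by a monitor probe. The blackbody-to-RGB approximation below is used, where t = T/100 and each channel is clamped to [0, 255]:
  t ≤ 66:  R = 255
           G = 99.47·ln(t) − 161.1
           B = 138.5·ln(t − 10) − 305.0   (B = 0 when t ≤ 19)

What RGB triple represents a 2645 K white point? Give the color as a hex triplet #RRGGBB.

#FFA553

t = 2645/100 = 26.45; the t ≤ 66 branch applies.
R = 255 by definition for t ≤ 66.
G = 99.47·ln 26.45 − 161.1 = 99.47·3.2753 − 161.1 = 164.690.
B = 138.5·ln(26.45 − 10) − 305.0 = 138.5·ln 16.45 − 305.0 = 138.5·2.8003 − 305.0 = 82.845.
Rounded: (255, 165, 83).
In hex: #FFA553.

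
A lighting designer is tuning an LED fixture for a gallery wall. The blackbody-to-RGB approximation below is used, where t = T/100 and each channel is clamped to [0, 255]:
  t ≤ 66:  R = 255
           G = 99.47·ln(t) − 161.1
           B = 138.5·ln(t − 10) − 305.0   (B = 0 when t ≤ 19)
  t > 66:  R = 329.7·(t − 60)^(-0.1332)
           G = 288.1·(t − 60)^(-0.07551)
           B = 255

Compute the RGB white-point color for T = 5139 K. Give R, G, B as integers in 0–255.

t = 5139/100 = 51.39; the t ≤ 66 branch applies.
R = 255 by definition for t ≤ 66.
G = 99.47·ln 51.39 − 161.1 = 99.47·3.9394 − 161.1 = 230.756.
B = 138.5·ln(51.39 − 10) − 305.0 = 138.5·ln 41.39 − 305.0 = 138.5·3.7230 − 305.0 = 210.641.
Rounded: (255, 231, 211).

R=255, G=231, B=211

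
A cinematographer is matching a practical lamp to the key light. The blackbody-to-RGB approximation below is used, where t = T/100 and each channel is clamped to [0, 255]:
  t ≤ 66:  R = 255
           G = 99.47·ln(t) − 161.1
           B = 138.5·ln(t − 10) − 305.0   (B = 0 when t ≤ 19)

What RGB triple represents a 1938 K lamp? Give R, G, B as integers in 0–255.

R=255, G=134, B=5

t = 1938/100 = 19.38; the t ≤ 66 branch applies.
R = 255 by definition for t ≤ 66.
G = 99.47·ln 19.38 − 161.1 = 99.47·2.9642 − 161.1 = 133.753.
B = 138.5·ln(19.38 − 10) − 305.0 = 138.5·ln 9.38 − 305.0 = 138.5·2.2386 − 305.0 = 5.043.
Rounded: (255, 134, 5).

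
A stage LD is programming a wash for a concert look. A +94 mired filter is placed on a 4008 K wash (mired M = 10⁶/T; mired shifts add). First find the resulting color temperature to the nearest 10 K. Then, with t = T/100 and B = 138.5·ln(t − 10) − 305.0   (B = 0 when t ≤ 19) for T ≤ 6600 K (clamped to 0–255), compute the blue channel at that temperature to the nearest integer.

M_in = 10⁶/4008 = 249.50; M_out = 249.50 + (+94) = 343.50.
T_out = 10⁶/343.50 = 2911.2 K → 2910 K; t = 29.1.
B = 138.5·ln(29.1 − 10) − 305.0 = 138.5·ln 19.1 − 305.0 = 138.5·2.9497 − 305.0 = 103.532.
Rounded: 104.

104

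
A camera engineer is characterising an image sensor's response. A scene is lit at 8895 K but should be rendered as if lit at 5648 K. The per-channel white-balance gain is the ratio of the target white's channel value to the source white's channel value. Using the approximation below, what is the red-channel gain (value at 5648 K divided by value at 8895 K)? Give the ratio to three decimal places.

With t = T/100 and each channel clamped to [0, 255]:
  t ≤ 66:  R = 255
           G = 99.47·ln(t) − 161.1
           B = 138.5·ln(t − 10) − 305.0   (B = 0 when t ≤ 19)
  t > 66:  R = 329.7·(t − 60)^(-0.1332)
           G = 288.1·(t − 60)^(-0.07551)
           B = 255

At 8895 K (t = 88.95):
  R = 329.7·(88.95 − 60)^(-0.1332) = 329.7·28.95^(-0.1332) = 329.7·0.63872 = 210.585.
At 5648 K (t = 56.48):
  R = 255 by definition for t ≤ 66.
Gain = 255.000 / 210.585 = 1.2109 → 1.211.

1.211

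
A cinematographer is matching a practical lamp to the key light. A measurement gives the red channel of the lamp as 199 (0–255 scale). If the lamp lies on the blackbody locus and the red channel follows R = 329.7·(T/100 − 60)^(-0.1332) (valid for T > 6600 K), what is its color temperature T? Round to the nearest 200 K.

(t − 60)^(-0.1332) = 199/329.7 = 0.60358.
t − 60 = 0.60358^(1/-0.1332) = 0.60358^(-7.508) = 44.273, so t = 104.273.
T = 100·t = 10427 K → 10400 K to the nearest 200 K.

10400 K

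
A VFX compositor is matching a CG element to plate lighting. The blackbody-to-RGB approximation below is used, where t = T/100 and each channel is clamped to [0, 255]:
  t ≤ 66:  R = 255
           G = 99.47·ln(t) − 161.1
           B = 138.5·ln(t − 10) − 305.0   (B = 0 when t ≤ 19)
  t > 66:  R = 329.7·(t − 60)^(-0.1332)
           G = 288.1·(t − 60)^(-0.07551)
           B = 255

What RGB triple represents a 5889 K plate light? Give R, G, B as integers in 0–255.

t = 5889/100 = 58.89; the t ≤ 66 branch applies.
R = 255 by definition for t ≤ 66.
G = 99.47·ln 58.89 − 161.1 = 99.47·4.0757 − 161.1 = 244.307.
B = 138.5·ln(58.89 − 10) − 305.0 = 138.5·ln 48.89 − 305.0 = 138.5·3.8896 − 305.0 = 233.706.
Rounded: (255, 244, 234).

R=255, G=244, B=234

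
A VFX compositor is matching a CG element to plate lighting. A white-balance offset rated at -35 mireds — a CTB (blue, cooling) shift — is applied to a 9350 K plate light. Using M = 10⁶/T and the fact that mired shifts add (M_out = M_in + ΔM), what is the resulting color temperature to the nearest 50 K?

M_in = 10⁶/9350 = 106.95 mireds.
M_out = 106.95 + (-35) = 71.95 mireds.
T_out = 10⁶/71.95 = 13898.2 K → 13900 K.

13900 K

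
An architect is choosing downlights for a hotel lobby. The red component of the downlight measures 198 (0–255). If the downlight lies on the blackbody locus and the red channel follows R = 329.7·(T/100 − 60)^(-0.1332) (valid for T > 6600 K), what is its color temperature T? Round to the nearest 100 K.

10600 K

(t − 60)^(-0.1332) = 198/329.7 = 0.60055.
t − 60 = 0.60055^(1/-0.1332) = 0.60055^(-7.508) = 45.980, so t = 105.980.
T = 100·t = 10598 K → 10600 K to the nearest 100 K.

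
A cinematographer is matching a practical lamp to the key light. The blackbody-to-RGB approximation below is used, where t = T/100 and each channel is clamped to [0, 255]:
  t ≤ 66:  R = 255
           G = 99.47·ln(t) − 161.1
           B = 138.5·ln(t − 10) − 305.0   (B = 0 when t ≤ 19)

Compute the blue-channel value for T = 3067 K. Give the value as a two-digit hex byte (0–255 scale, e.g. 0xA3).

0x72

t = 3067/100 = 30.67; the t ≤ 66 branch applies.
B = 138.5·ln(30.67 − 10) − 305.0 = 138.5·ln 20.67 − 305.0 = 138.5·3.0287 − 305.0 = 114.473.
Rounded: 114; in hex, 0x72.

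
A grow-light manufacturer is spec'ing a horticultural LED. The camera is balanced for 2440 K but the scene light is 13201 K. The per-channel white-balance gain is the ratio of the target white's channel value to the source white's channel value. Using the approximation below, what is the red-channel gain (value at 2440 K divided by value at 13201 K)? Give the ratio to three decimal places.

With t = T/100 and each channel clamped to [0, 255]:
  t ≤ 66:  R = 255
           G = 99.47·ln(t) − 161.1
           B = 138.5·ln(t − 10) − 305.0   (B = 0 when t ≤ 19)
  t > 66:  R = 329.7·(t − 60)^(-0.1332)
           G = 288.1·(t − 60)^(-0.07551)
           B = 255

At 13201 K (t = 132.01):
  R = 329.7·(132.01 − 60)^(-0.1332) = 329.7·72.01^(-0.1332) = 329.7·0.56571 = 186.515.
At 2440 K (t = 24.4):
  R = 255 by definition for t ≤ 66.
Gain = 255.000 / 186.515 = 1.3672 → 1.367.

1.367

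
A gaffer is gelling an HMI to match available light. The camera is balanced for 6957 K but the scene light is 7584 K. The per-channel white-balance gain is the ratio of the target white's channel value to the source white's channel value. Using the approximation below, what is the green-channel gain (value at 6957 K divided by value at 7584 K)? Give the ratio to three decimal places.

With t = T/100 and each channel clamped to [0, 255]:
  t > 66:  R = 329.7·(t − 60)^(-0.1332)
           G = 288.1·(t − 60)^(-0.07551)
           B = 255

At 7584 K (t = 75.84):
  G = 288.1·(75.84 − 60)^(-0.07551) = 288.1·15.84^(-0.07551) = 288.1·0.81172 = 233.857.
At 6957 K (t = 69.57):
  G = 288.1·(69.57 − 60)^(-0.07551) = 288.1·9.57^(-0.07551) = 288.1·0.84320 = 242.926.
Gain = 242.926 / 233.857 = 1.0388 → 1.039.

1.039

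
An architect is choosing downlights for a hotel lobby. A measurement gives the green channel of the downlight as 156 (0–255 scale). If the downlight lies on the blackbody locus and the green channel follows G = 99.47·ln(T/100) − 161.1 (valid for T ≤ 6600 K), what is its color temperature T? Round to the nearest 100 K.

2400 K

ln t = (156 + 161.1) / 99.47 = 3.1879.
t = e^3.1879 = 24.237.
T = 100·t = 2424 K → 2400 K to the nearest 100 K.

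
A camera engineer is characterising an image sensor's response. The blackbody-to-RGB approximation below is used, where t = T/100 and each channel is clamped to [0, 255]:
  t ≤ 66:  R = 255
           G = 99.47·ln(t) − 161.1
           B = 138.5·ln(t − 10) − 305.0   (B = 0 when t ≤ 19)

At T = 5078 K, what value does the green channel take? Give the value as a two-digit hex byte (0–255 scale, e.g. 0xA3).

t = 5078/100 = 50.78; the t ≤ 66 branch applies.
G = 99.47·ln 50.78 − 161.1 = 99.47·3.9275 − 161.1 = 229.569.
Rounded: 230; in hex, 0xE6.

0xE6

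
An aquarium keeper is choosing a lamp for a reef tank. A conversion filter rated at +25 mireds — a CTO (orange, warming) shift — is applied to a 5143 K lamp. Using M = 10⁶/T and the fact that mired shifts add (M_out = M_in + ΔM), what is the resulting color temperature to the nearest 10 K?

4560 K

M_in = 10⁶/5143 = 194.44 mireds.
M_out = 194.44 + (+25) = 219.44 mireds.
T_out = 10⁶/219.44 = 4557.1 K → 4560 K.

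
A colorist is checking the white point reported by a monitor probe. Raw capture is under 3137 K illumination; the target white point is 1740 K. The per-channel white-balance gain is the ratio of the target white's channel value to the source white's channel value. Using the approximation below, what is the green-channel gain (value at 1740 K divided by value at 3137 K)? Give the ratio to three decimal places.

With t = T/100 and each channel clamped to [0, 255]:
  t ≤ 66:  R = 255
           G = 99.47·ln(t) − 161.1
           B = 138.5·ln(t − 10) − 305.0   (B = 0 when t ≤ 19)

At 3137 K (t = 31.37):
  G = 99.47·ln 31.37 − 161.1 = 99.47·3.4459 − 161.1 = 181.659.
At 1740 K (t = 17.4):
  G = 99.47·ln 17.4 − 161.1 = 99.47·2.8565 − 161.1 = 123.033.
Gain = 123.033 / 181.659 = 0.6773 → 0.677.

0.677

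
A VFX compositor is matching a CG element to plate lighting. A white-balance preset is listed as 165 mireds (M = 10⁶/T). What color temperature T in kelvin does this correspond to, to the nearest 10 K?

T = 10⁶ / 165 = 6060.61 K → 6060 K.

6060 K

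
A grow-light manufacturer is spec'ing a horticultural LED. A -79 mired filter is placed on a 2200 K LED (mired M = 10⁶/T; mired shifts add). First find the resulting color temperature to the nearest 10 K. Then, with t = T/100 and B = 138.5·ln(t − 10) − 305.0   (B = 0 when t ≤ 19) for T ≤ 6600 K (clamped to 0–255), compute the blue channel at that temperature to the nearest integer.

M_in = 10⁶/2200 = 454.55; M_out = 454.55 + (-79) = 375.55.
T_out = 10⁶/375.55 = 2662.8 K → 2660 K; t = 26.6.
B = 138.5·ln(26.6 − 10) − 305.0 = 138.5·ln 16.6 − 305.0 = 138.5·2.8094 − 305.0 = 84.102.
Rounded: 84.

84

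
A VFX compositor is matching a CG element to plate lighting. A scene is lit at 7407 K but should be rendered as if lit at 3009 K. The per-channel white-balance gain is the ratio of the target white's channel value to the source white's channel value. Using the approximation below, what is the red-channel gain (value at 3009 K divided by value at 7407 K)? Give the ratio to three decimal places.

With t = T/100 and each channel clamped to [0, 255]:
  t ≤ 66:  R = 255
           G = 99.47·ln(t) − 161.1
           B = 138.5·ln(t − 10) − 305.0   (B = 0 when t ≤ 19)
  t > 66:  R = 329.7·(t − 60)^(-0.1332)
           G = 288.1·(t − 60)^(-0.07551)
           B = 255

At 7407 K (t = 74.07):
  R = 329.7·(74.07 − 60)^(-0.1332) = 329.7·14.07^(-0.1332) = 329.7·0.70315 = 231.828.
At 3009 K (t = 30.09):
  R = 255 by definition for t ≤ 66.
Gain = 255.000 / 231.828 = 1.1000 → 1.100.

1.100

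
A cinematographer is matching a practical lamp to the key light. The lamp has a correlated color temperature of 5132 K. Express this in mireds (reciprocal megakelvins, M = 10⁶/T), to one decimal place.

194.9 mireds

M = 10⁶ / 5132 = 194.856 → 194.9 mireds.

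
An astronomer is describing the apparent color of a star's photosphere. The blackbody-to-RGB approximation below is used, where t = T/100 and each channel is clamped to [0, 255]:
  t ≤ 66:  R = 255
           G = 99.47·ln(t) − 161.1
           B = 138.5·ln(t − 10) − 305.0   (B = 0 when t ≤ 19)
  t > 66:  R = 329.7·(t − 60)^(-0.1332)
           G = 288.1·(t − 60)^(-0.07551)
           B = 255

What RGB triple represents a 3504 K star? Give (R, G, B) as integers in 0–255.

t = 3504/100 = 35.04; the t ≤ 66 branch applies.
R = 255 by definition for t ≤ 66.
G = 99.47·ln 35.04 − 161.1 = 99.47·3.5565 − 161.1 = 192.664.
B = 138.5·ln(35.04 − 10) − 305.0 = 138.5·ln 25.04 − 305.0 = 138.5·3.2205 − 305.0 = 141.036.
Rounded: (255, 193, 141).

(255, 193, 141)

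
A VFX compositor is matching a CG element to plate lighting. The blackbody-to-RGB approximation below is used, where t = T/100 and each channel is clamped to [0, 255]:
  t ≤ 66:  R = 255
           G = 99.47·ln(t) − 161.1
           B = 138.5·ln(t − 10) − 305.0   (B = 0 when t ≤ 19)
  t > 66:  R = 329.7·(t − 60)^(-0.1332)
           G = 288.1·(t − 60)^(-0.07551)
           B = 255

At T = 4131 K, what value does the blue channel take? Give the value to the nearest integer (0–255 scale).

t = 4131/100 = 41.31; the t ≤ 66 branch applies.
B = 138.5·ln(41.31 − 10) − 305.0 = 138.5·ln 31.31 − 305.0 = 138.5·3.4439 − 305.0 = 171.985.
Rounded: 172.

172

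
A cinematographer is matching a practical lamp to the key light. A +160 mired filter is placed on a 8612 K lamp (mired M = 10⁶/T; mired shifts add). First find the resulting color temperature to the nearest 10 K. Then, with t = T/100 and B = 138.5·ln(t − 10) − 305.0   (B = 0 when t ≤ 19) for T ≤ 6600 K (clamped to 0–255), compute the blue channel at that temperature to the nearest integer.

M_in = 10⁶/8612 = 116.12; M_out = 116.12 + (+160) = 276.12.
T_out = 10⁶/276.12 = 3621.7 K → 3620 K; t = 36.2.
B = 138.5·ln(36.2 − 10) − 305.0 = 138.5·ln 26.2 − 305.0 = 138.5·3.2658 − 305.0 = 147.308.
Rounded: 147.

147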